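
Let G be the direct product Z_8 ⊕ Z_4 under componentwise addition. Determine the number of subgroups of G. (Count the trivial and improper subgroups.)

22

|G| = 32, so by Lagrange every subgroup order divides 32. Divisors: 1, 2, 4, 8, 16, 32.
Subgroups by order — order 1: 1; order 2: 3; order 4: 7; order 8: 7; order 16: 3; order 32: 1.
Total: 1 + 3 + 7 + 7 + 3 + 1 = 22.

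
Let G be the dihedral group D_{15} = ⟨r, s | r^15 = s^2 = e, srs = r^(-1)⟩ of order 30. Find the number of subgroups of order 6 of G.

5

|G| = 30 and 6 | 30, so subgroups of order 6 are possible by Lagrange.
The subgroups of order 6 are: {e, r^5, r^10, s, r^5s, r^10s}; {e, r^5, r^10, rs, r^6s, r^11s}; {e, r^5, r^10, r^2s, r^7s, r^12s}; {e, r^5, r^10, r^3s, r^8s, r^13s}; … (5 in all).
So G has 5 subgroups of order 6.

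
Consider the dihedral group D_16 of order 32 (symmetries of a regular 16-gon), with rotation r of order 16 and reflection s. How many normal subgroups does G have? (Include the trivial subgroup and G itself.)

8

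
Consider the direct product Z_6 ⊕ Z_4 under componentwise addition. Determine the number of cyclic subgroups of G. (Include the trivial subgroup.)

A cyclic subgroup of order d is generated by each of its φ(d) elements of order d, so the cyclic subgroups of order d number (#elements of order d)/φ(d).
Cyclic subgroups by order — order 1: 1; order 2: 3; order 3: 1; order 4: 2; order 6: 3; order 12: 2.
Total: 12.

12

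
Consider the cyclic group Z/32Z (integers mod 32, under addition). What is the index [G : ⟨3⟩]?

1

|⟨3⟩| = 32 and |G| = 32.
By Lagrange, [G : H] = |G|/|H| = 32/32 = 1.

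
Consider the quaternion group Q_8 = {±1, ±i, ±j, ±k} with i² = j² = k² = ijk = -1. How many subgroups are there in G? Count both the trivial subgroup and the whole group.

|G| = 8, so by Lagrange every subgroup order divides 8. Divisors: 1, 2, 4, 8.
Subgroups by order — order 1: 1; order 2: 1; order 4: 3; order 8: 1.
Total: 1 + 1 + 3 + 1 = 6.

6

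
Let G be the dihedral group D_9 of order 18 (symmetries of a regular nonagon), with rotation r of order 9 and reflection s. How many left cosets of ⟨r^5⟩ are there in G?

2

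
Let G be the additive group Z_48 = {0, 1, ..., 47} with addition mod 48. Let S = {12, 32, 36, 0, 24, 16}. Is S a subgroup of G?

No

Closure fails: 16 + 36 = 4 ∉ S. So S is not a subgroup.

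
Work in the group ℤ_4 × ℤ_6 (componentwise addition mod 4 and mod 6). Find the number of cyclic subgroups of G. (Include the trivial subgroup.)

12

Each element a generates a cyclic subgroup ⟨a⟩; distinct elements may generate the same one (a cyclic group of order d has φ(d) generators).
Cyclic subgroups by order — order 1: 1; order 2: 3; order 3: 1; order 4: 2; order 6: 3; order 12: 2.
Total: 12.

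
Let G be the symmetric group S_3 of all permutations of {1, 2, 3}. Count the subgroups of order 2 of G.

|G| = 6 and 2 | 6, so subgroups of order 2 are possible by Lagrange.
The subgroups of order 2 are: {e, (1 2)}; {e, (1 3)}; {e, (2 3)}.
So G has 3 subgroups of order 2.

3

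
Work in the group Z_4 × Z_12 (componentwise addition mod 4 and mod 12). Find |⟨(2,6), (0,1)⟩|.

|⟨(2,6)⟩| = 2 and |⟨(0,1)⟩| = 12, so |H| is a multiple of lcm(2, 12) = 12 and divides |G| = 48.
Closing under the operation: H = {(0,0), (0,1), (0,2), (0,3), (0,4), (0,5), (0,6), (0,7), (0,8), (0,9), (0,10), (0,11), (2,0), (2,1), (2,2), (2,3), (2,4), (2,5), (2,6), (2,7), (2,8), (2,9), (2,10), (2,11)}, so |H| = 24.

24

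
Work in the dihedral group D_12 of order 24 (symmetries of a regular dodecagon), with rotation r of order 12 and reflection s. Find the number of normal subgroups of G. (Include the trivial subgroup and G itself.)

9

G has 34 subgroups. Checking conjugation-invariance by order — order 1: 1/1 normal; order 2: 1/13 normal; order 3: 1/1 normal; order 4: 1/7 normal; order 6: 1/5 normal; order 8: 0/3 normal; order 12: 3/3 normal; order 24: 1/1 normal.
Total normal subgroups: 9.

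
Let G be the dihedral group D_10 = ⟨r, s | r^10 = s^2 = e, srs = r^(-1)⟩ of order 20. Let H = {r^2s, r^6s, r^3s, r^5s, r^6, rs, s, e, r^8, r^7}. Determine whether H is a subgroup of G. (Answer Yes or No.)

r^7 ∈ H but its inverse r^3 ∉ H, so H is not a subgroup.

No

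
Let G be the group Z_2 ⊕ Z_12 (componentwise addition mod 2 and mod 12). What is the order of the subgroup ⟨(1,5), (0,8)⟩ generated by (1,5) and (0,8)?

12

|⟨(1,5)⟩| = 12 and |⟨(0,8)⟩| = 3, so |H| is a multiple of lcm(12, 3) = 12 and divides |G| = 24.
Closing under the operation: H = {(0,0), (0,2), (0,4), (0,6), (0,8), (0,10), (1,1), (1,3), (1,5), (1,7), (1,9), (1,11)}, so |H| = 12.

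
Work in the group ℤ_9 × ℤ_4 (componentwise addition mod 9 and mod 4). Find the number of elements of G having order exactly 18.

6

An element (a,b) has order lcm(ord(a), ord(b)); count pairs with lcm equal to 18.
Enumerating gives 6 such elements.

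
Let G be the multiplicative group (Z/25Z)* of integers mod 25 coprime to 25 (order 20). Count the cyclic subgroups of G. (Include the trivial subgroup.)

6

Group the elements of G by the cyclic subgroup they generate; each cyclic subgroup of order d accounts for φ(d) elements.
Cyclic subgroups by order — order 1: 1; order 2: 1; order 4: 1; order 5: 1; order 10: 1; order 20: 1.
Total: 6.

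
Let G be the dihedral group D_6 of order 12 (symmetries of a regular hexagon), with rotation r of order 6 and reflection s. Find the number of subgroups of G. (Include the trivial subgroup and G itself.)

16

|G| = 12, so by Lagrange every subgroup order divides 12. Divisors: 1, 2, 3, 4, 6, 12.
Subgroups by order — order 1: 1; order 2: 7; order 3: 1; order 4: 3; order 6: 3; order 12: 1.
Total: 1 + 7 + 1 + 3 + 3 + 1 = 16.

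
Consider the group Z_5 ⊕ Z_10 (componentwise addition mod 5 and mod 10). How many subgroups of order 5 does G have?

6

|G| = 50 and 5 | 50, so subgroups of order 5 are possible by Lagrange.
The subgroups of order 5 are: {(0,0), (0,2), (0,4), (0,6), (0,8)}; {(0,0), (1,0), (2,0), (3,0), (4,0)}; {(0,0), (1,2), (2,4), (3,6), (4,8)}; {(0,0), (1,4), (2,8), (3,2), (4,6)}; … (6 in all).
So G has 6 subgroups of order 5.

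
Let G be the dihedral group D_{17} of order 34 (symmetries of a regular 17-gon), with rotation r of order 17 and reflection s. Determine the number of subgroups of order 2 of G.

|G| = 34 and 2 | 34, so subgroups of order 2 are possible by Lagrange.
The subgroups of order 2 are: {e, r^10s}; {e, r^11s}; {e, r^12s}; {e, r^13s}; … (17 in all).
So G has 17 subgroups of order 2.

17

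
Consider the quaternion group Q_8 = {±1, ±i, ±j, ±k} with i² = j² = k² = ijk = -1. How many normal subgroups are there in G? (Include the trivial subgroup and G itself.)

6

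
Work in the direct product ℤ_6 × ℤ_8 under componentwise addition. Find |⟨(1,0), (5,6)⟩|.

|⟨(1,0)⟩| = 6 and |⟨(5,6)⟩| = 12, so |H| is a multiple of lcm(6, 12) = 12 and divides |G| = 48.
Closing under the operation: H = {(0,0), (0,2), (0,4), (0,6), (1,0), (1,2), (1,4), (1,6), (2,0), (2,2), (2,4), (2,6), (3,0), (3,2), (3,4), (3,6), (4,0), (4,2), (4,4), (4,6), (5,0), (5,2), (5,4), (5,6)}, so |H| = 24.

24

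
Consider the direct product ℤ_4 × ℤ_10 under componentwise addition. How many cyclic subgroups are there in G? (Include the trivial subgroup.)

12

Group the elements of G by the cyclic subgroup they generate; each cyclic subgroup of order d accounts for φ(d) elements.
Cyclic subgroups by order — order 1: 1; order 2: 3; order 4: 2; order 5: 1; order 10: 3; order 20: 2.
Total: 12.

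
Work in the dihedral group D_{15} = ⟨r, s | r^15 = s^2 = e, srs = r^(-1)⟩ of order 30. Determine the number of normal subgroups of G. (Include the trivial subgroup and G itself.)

G has 28 subgroups. Checking conjugation-invariance by order — order 1: 1/1 normal; order 2: 0/15 normal; order 3: 1/1 normal; order 5: 1/1 normal; order 6: 0/5 normal; order 10: 0/3 normal; order 15: 1/1 normal; order 30: 1/1 normal.
Total normal subgroups: 5.

5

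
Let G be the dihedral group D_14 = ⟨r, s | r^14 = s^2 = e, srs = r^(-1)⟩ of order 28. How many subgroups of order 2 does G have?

15

|G| = 28 and 2 | 28, so subgroups of order 2 are possible by Lagrange.
The subgroups of order 2 are: {e, r^10s}; {e, r^11s}; {e, r^12s}; {e, r^13s}; … (15 in all).
So G has 15 subgroups of order 2.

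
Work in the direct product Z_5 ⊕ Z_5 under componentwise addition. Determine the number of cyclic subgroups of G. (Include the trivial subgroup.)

7

A cyclic subgroup of order d is generated by each of its φ(d) elements of order d, so the cyclic subgroups of order d number (#elements of order d)/φ(d).
Cyclic subgroups by order — order 1: 1; order 5: 6.
Total: 7.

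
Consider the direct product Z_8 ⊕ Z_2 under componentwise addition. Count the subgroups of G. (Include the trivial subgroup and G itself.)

|G| = 16, so by Lagrange every subgroup order divides 16. Divisors: 1, 2, 4, 8, 16.
Subgroups by order — order 1: 1; order 2: 3; order 4: 3; order 8: 3; order 16: 1.
Total: 1 + 3 + 3 + 3 + 1 = 11.

11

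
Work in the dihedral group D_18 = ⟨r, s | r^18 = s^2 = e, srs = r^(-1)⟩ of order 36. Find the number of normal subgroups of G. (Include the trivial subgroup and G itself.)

G has 45 subgroups. Checking conjugation-invariance by order — order 1: 1/1 normal; order 2: 1/19 normal; order 3: 1/1 normal; order 4: 0/9 normal; order 6: 1/7 normal; order 9: 1/1 normal; order 12: 0/3 normal; order 18: 3/3 normal; order 36: 1/1 normal.
Total normal subgroups: 9.

9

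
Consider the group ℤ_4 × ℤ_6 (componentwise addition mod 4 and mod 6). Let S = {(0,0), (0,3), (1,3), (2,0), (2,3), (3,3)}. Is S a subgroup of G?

No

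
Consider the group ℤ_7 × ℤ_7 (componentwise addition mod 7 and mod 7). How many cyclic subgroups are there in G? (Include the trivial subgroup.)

9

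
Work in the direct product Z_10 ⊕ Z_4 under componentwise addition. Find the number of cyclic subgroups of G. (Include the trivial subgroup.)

12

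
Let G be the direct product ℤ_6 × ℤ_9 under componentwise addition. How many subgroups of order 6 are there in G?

|G| = 54 and 6 | 54, so subgroups of order 6 are possible by Lagrange.
The subgroups of order 6 are: {(0,0), (0,3), (0,6), (3,0), (3,3), (3,6)}; {(0,0), (1,0), (2,0), (3,0), (4,0), (5,0)}; {(0,0), (1,3), (2,6), (3,0), (4,3), (5,6)}; {(0,0), (1,6), (2,3), (3,0), (4,6), (5,3)}.
So G has 4 subgroups of order 6.

4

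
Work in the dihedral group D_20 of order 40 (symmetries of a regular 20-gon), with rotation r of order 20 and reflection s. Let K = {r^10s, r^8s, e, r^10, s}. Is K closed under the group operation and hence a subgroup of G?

No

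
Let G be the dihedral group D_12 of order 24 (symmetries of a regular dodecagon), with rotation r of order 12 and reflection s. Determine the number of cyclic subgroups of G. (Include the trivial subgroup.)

18

A cyclic subgroup of order d is generated by each of its φ(d) elements of order d, so the cyclic subgroups of order d number (#elements of order d)/φ(d).
Cyclic subgroups by order — order 1: 1; order 2: 13; order 3: 1; order 4: 1; order 6: 1; order 12: 1.
Total: 18.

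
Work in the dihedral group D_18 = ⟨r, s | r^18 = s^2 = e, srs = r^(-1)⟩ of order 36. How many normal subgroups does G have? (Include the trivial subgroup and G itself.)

9

G has 45 subgroups. Checking conjugation-invariance by order — order 1: 1/1 normal; order 2: 1/19 normal; order 3: 1/1 normal; order 4: 0/9 normal; order 6: 1/7 normal; order 9: 1/1 normal; order 12: 0/3 normal; order 18: 3/3 normal; order 36: 1/1 normal.
Total normal subgroups: 9.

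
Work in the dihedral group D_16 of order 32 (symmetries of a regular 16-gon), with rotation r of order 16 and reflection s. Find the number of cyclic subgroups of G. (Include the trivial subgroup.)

Group the elements of G by the cyclic subgroup they generate; each cyclic subgroup of order d accounts for φ(d) elements.
Cyclic subgroups by order — order 1: 1; order 2: 17; order 4: 1; order 8: 1; order 16: 1.
Total: 21.

21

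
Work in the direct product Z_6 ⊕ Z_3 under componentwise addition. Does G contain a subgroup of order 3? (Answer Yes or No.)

3 | 18. A subgroup of order 3 is {(0,0), (0,1), (0,2)}.

Yes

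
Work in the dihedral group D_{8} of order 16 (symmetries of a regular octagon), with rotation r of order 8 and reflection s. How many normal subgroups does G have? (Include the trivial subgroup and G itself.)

7

G has 19 subgroups. Checking conjugation-invariance by order — order 1: 1/1 normal; order 2: 1/9 normal; order 4: 1/5 normal; order 8: 3/3 normal; order 16: 1/1 normal.
Total normal subgroups: 7.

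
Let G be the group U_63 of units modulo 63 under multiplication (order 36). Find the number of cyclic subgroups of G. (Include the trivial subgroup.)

20

Each element a generates a cyclic subgroup ⟨a⟩; distinct elements may generate the same one (a cyclic group of order d has φ(d) generators).
Cyclic subgroups by order — order 1: 1; order 2: 3; order 3: 4; order 6: 12.
Total: 20.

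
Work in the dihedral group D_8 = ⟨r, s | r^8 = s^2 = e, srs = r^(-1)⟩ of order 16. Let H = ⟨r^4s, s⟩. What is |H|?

|⟨r^4s⟩| = 2 and |⟨s⟩| = 2, so |H| is a multiple of lcm(2, 2) = 2 and divides |G| = 16.
Closing under the operation: H = {e, r^4, s, r^4s}, so |H| = 4.

4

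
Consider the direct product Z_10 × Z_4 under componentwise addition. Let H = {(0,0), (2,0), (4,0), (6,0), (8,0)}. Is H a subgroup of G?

Yes

|H| = 5 divides |G| = 40, consistent with Lagrange.
H contains the identity, every element's inverse is in H, and H is closed under +: it is a subgroup.
In fact H = ⟨(4,0)⟩.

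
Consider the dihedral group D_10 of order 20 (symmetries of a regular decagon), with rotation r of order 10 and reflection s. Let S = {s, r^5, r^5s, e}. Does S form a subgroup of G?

|S| = 4 divides |G| = 20, consistent with Lagrange.
S contains the identity, every element's inverse is in S, and S is closed under ·: it is a subgroup.

Yes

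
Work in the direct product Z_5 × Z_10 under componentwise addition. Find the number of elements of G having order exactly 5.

An element (a,b) has order lcm(ord(a), ord(b)); count pairs with lcm equal to 5.
Enumerating gives 24 such elements.

24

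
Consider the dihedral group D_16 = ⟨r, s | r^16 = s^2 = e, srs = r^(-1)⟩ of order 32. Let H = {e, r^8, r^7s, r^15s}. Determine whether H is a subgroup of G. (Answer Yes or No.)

Yes

|H| = 4 divides |G| = 32, consistent with Lagrange.
H contains the identity, every element's inverse is in H, and H is closed under ·: it is a subgroup.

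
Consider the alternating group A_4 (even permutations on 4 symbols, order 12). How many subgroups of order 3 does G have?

|G| = 12 and 3 | 12, so subgroups of order 3 are possible by Lagrange.
The subgroups of order 3 are: {e, (1 2 3), (1 3 2)}; {e, (1 2 4), (1 4 2)}; {e, (1 3 4), (1 4 3)}; {e, (2 3 4), (2 4 3)}.
So G has 4 subgroups of order 3.

4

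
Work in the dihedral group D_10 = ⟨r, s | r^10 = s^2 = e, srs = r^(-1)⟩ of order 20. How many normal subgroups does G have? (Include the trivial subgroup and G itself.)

7

G has 22 subgroups. Checking conjugation-invariance by order — order 1: 1/1 normal; order 2: 1/11 normal; order 4: 0/5 normal; order 5: 1/1 normal; order 10: 3/3 normal; order 20: 1/1 normal.
Total normal subgroups: 7.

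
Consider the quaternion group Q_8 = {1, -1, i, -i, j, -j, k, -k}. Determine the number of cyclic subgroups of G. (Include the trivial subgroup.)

5

A cyclic subgroup of order d is generated by each of its φ(d) elements of order d, so the cyclic subgroups of order d number (#elements of order d)/φ(d).
Cyclic subgroups by order — order 1: 1; order 2: 1; order 4: 3.
Total: 5.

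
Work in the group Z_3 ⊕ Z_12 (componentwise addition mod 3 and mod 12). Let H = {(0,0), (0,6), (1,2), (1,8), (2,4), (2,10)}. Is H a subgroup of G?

Yes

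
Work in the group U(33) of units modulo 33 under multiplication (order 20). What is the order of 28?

10

Compute successive powers of 28 mod 33: 28, 25, 7, 31, 10, 16, 19, 4, …; 28^10 ≡ 1 (mod 33).
So |⟨28⟩| = 10.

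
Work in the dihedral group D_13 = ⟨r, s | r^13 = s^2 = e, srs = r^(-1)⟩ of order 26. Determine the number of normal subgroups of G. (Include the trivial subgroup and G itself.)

G has 16 subgroups. Checking conjugation-invariance by order — order 1: 1/1 normal; order 2: 0/13 normal; order 13: 1/1 normal; order 26: 1/1 normal.
Total normal subgroups: 3.

3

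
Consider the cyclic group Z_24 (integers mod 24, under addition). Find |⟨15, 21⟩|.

|⟨15⟩| = 8 and |⟨21⟩| = 8, so |H| is a multiple of lcm(8, 8) = 8 and divides |G| = 24.
Closing under the operation: H = {0, 3, 6, 9, 12, 15, 18, 21}, so |H| = 8.

8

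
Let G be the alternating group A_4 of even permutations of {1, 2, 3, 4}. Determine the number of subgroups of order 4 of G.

1

|G| = 12 and 4 | 12, so subgroups of order 4 are possible by Lagrange.
The subgroups of order 4 are: {e, (1 2)(3 4), (1 3)(2 4), (1 4)(2 3)}.
So G has 1 subgroup of order 4.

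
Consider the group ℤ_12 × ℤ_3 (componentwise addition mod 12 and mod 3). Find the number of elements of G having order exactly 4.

An element (a,b) has order lcm(ord(a), ord(b)); count pairs with lcm equal to 4.
Enumerating gives 2 such elements.

2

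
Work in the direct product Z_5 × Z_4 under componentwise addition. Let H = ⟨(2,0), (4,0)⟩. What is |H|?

|⟨(2,0)⟩| = 5 and |⟨(4,0)⟩| = 5, so |H| is a multiple of lcm(5, 5) = 5 and divides |G| = 20.
Closing under the operation: H = {(0,0), (1,0), (2,0), (3,0), (4,0)}, so |H| = 5.

5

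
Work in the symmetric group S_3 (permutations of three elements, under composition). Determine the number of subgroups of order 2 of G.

3

|G| = 6 and 2 | 6, so subgroups of order 2 are possible by Lagrange.
The subgroups of order 2 are: {e, (1 2)}; {e, (1 3)}; {e, (2 3)}.
So G has 3 subgroups of order 2.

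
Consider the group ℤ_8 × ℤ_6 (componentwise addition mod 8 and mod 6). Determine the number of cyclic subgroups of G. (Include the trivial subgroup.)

Each element a generates a cyclic subgroup ⟨a⟩; distinct elements may generate the same one (a cyclic group of order d has φ(d) generators).
Cyclic subgroups by order — order 1: 1; order 2: 3; order 3: 1; order 4: 2; order 6: 3; order 8: 2; order 12: 2; order 24: 2.
Total: 16.

16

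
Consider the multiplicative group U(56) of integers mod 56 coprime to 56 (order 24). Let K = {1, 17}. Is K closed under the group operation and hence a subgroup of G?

No

17 ∈ K but its inverse 33 ∉ K, so K is not a subgroup.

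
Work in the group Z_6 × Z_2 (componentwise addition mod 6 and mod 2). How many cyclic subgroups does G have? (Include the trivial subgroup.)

Each element a generates a cyclic subgroup ⟨a⟩; distinct elements may generate the same one (a cyclic group of order d has φ(d) generators).
Cyclic subgroups by order — order 1: 1; order 2: 3; order 3: 1; order 6: 3.
Total: 8.

8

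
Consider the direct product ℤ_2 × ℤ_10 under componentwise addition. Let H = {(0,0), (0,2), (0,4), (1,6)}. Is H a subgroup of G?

No

(1,6) ∈ H but its inverse (1,4) ∉ H, so H is not a subgroup.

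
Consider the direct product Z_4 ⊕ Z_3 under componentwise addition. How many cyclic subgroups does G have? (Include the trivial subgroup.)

Each element a generates a cyclic subgroup ⟨a⟩; distinct elements may generate the same one (a cyclic group of order d has φ(d) generators).
Cyclic subgroups by order — order 1: 1; order 2: 1; order 3: 1; order 4: 1; order 6: 1; order 12: 1.
Total: 6.

6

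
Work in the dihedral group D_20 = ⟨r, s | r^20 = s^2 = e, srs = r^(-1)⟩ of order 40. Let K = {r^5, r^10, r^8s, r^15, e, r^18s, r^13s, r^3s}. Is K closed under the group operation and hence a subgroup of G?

|K| = 8 divides |G| = 40, consistent with Lagrange.
K contains the identity, every element's inverse is in K, and K is closed under ·: it is a subgroup.

Yes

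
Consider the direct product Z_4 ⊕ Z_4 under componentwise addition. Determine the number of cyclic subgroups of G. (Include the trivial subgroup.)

10

Group the elements of G by the cyclic subgroup they generate; each cyclic subgroup of order d accounts for φ(d) elements.
Cyclic subgroups by order — order 1: 1; order 2: 3; order 4: 6.
Total: 10.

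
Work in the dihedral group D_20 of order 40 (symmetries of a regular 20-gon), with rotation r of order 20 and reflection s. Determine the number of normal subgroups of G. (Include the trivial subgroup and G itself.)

9

G has 48 subgroups. Checking conjugation-invariance by order — order 1: 1/1 normal; order 2: 1/21 normal; order 4: 1/11 normal; order 5: 1/1 normal; order 8: 0/5 normal; order 10: 1/5 normal; order 20: 3/3 normal; order 40: 1/1 normal.
Total normal subgroups: 9.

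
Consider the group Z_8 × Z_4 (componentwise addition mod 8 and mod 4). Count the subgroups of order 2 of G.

3

|G| = 32 and 2 | 32, so subgroups of order 2 are possible by Lagrange.
The subgroups of order 2 are: {(0,0), (0,2)}; {(0,0), (4,0)}; {(0,0), (4,2)}.
So G has 3 subgroups of order 2.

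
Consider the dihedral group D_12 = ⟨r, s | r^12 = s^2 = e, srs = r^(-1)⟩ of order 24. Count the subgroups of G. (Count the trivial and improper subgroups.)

34

|G| = 24, so by Lagrange every subgroup order divides 24. Divisors: 1, 2, 3, 4, 6, 8, 12, 24.
Subgroups by order — order 1: 1; order 2: 13; order 3: 1; order 4: 7; order 6: 5; order 8: 3; order 12: 3; order 24: 1.
Total: 1 + 13 + 1 + 7 + 5 + 3 + 3 + 1 = 34.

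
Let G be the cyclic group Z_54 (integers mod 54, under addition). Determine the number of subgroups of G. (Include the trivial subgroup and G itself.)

A cyclic group of order 54 has exactly one subgroup for each divisor of 54.
Divisors of 54: 1, 2, 3, 6, 9, 18, 27, 54.
So Z_54 has 8 subgroups.

8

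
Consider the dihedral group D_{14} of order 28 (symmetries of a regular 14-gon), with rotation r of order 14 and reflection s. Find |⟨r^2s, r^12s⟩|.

|⟨r^2s⟩| = 2 and |⟨r^12s⟩| = 2, so |H| is a multiple of lcm(2, 2) = 2 and divides |G| = 28.
Closing under the operation: H = {e, r^2, r^4, r^6, r^8, r^10, r^12, s, r^2s, r^4s, r^6s, r^8s, r^10s, r^12s}, so |H| = 14.

14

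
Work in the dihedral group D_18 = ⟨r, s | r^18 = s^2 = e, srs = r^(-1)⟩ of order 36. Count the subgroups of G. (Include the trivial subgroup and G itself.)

45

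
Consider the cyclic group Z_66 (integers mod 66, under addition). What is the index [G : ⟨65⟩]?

|⟨65⟩| = 66 and |G| = 66.
By Lagrange, [G : H] = |G|/|H| = 66/66 = 1.

1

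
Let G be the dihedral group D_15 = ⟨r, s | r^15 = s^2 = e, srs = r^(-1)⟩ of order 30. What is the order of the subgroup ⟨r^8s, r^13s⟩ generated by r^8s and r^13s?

6

|⟨r^8s⟩| = 2 and |⟨r^13s⟩| = 2, so |H| is a multiple of lcm(2, 2) = 2 and divides |G| = 30.
Closing under the operation: H = {e, r^5, r^10, r^3s, r^8s, r^13s}, so |H| = 6.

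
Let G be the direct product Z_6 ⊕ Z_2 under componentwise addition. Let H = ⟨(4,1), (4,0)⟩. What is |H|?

|⟨(4,1)⟩| = 6 and |⟨(4,0)⟩| = 3, so |H| is a multiple of lcm(6, 3) = 6 and divides |G| = 12.
Closing under the operation: H = {(0,0), (0,1), (2,0), (2,1), (4,0), (4,1)}, so |H| = 6.

6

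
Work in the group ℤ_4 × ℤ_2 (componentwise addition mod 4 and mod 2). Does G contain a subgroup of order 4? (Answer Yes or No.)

4 | 8. A subgroup of order 4 is {(0,0), (0,1), (2,0), (2,1)}.

Yes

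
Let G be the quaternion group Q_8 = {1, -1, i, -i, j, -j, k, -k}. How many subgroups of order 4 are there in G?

|G| = 8 and 4 | 8, so subgroups of order 4 are possible by Lagrange.
The subgroups of order 4 are: {1, -1, i, -i}; {1, -1, j, -j}; {1, -1, k, -k}.
So G has 3 subgroups of order 4.

3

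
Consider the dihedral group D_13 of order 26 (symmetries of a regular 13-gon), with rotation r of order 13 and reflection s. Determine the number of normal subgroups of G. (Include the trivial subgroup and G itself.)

3

G has 16 subgroups. Checking conjugation-invariance by order — order 1: 1/1 normal; order 2: 0/13 normal; order 13: 1/1 normal; order 26: 1/1 normal.
Total normal subgroups: 3.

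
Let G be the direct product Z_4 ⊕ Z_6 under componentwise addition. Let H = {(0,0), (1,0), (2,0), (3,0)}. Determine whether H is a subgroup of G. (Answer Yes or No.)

Yes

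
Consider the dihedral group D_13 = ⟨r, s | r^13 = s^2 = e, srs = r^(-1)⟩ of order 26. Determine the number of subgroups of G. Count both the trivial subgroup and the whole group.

|G| = 26, so by Lagrange every subgroup order divides 26. Divisors: 1, 2, 13, 26.
Subgroups by order — order 1: 1; order 2: 13; order 13: 1; order 26: 1.
Total: 1 + 13 + 1 + 1 = 16.

16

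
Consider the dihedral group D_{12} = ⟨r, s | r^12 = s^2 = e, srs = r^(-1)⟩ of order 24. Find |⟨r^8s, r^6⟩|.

|⟨r^8s⟩| = 2 and |⟨r^6⟩| = 2, so |H| is a multiple of lcm(2, 2) = 2 and divides |G| = 24.
Closing under the operation: H = {e, r^6, r^2s, r^8s}, so |H| = 4.

4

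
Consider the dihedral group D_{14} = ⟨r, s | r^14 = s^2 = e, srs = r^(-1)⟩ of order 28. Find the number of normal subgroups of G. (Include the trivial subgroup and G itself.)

7

G has 28 subgroups. Checking conjugation-invariance by order — order 1: 1/1 normal; order 2: 1/15 normal; order 4: 0/7 normal; order 7: 1/1 normal; order 14: 3/3 normal; order 28: 1/1 normal.
Total normal subgroups: 7.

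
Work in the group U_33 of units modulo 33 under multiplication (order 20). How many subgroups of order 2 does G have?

3

|G| = 20 and 2 | 20, so subgroups of order 2 are possible by Lagrange.
The subgroups of order 2 are: {1, 10}; {1, 23}; {1, 32}.
So G has 3 subgroups of order 2.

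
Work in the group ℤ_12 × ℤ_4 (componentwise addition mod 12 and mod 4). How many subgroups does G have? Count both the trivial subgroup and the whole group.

30

|G| = 48, so by Lagrange every subgroup order divides 48. Divisors: 1, 2, 3, 4, 6, 8, 12, 16, 24, 48.
Subgroups by order — order 1: 1; order 2: 3; order 3: 1; order 4: 7; order 6: 3; order 8: 3; order 12: 7; order 16: 1; order 24: 3; order 48: 1.
Total: 1 + 3 + 1 + 7 + 3 + 3 + 7 + 1 + 3 + 1 = 30.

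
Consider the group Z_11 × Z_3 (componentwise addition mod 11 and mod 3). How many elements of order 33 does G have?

An element (a,b) has order lcm(ord(a), ord(b)); count pairs with lcm equal to 33.
Enumerating gives 20 such elements.

20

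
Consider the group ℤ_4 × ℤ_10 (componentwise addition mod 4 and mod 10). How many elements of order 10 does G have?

12

An element (a,b) has order lcm(ord(a), ord(b)); count pairs with lcm equal to 10.
Enumerating gives 12 such elements.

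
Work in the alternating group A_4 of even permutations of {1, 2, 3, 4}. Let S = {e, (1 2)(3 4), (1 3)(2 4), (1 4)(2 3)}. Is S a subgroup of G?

Yes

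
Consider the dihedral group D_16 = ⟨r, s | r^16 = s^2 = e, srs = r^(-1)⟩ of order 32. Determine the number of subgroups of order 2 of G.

17

|G| = 32 and 2 | 32, so subgroups of order 2 are possible by Lagrange.
The subgroups of order 2 are: {e, r^10s}; {e, r^11s}; {e, r^12s}; {e, r^13s}; … (17 in all).
So G has 17 subgroups of order 2.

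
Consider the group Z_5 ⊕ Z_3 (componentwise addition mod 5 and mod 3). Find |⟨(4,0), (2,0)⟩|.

|⟨(4,0)⟩| = 5 and |⟨(2,0)⟩| = 5, so |H| is a multiple of lcm(5, 5) = 5 and divides |G| = 15.
Closing under the operation: H = {(0,0), (1,0), (2,0), (3,0), (4,0)}, so |H| = 5.

5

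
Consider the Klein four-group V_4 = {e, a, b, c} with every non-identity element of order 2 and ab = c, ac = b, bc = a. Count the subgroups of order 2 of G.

3

|G| = 4 and 2 | 4, so subgroups of order 2 are possible by Lagrange.
The subgroups of order 2 are: {e, a}; {e, b}; {e, c}.
So G has 3 subgroups of order 2.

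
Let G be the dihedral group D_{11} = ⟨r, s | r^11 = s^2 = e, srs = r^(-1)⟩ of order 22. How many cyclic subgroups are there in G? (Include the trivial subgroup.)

13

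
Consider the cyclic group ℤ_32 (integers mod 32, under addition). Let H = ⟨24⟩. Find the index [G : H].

|⟨24⟩| = 4 and |G| = 32.
By Lagrange, [G : H] = |G|/|H| = 32/4 = 8.

8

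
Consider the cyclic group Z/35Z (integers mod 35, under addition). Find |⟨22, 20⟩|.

35

|⟨22⟩| = 35 and |⟨20⟩| = 7, so |H| is a multiple of lcm(35, 7) = 35 and divides |G| = 35.
Closing {22, 20} under the group operation gives all of G, so |H| = 35.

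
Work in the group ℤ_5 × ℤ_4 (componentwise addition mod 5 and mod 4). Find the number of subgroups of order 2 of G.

1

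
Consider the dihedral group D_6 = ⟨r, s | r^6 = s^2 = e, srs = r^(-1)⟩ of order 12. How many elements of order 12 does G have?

0

No element of G has order 12 (even though 12 | 12).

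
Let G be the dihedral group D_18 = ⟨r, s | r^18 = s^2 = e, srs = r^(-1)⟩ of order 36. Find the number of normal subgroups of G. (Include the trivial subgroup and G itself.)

9

G has 45 subgroups. Checking conjugation-invariance by order — order 1: 1/1 normal; order 2: 1/19 normal; order 3: 1/1 normal; order 4: 0/9 normal; order 6: 1/7 normal; order 9: 1/1 normal; order 12: 0/3 normal; order 18: 3/3 normal; order 36: 1/1 normal.
Total normal subgroups: 9.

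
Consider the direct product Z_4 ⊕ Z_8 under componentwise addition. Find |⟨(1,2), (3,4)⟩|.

|⟨(1,2)⟩| = 4 and |⟨(3,4)⟩| = 4, so |H| is a multiple of lcm(4, 4) = 4 and divides |G| = 32.
Closing under the operation: H = {(0,0), (0,2), (0,4), (0,6), (1,0), (1,2), (1,4), (1,6), (2,0), (2,2), (2,4), (2,6), (3,0), (3,2), (3,4), (3,6)}, so |H| = 16.

16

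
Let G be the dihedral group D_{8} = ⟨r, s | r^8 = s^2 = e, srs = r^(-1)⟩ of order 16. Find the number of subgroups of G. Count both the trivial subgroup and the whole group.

19

|G| = 16, so by Lagrange every subgroup order divides 16. Divisors: 1, 2, 4, 8, 16.
Subgroups by order — order 1: 1; order 2: 9; order 4: 5; order 8: 3; order 16: 1.
Total: 1 + 9 + 5 + 3 + 1 = 19.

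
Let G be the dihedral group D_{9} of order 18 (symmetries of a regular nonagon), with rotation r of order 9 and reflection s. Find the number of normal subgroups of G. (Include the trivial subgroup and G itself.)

G has 16 subgroups. Checking conjugation-invariance by order — order 1: 1/1 normal; order 2: 0/9 normal; order 3: 1/1 normal; order 6: 0/3 normal; order 9: 1/1 normal; order 18: 1/1 normal.
Total normal subgroups: 4.

4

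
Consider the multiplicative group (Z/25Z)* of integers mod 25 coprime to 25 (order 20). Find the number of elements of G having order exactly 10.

The elements of order 10 are: 4, 9, 14, 19.
That's 4.

4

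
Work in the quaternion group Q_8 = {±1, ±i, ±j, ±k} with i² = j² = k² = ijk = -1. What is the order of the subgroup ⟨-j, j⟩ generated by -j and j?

4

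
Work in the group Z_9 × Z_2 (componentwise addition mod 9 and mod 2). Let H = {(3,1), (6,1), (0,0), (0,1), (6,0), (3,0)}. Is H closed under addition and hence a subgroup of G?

Yes

|H| = 6 divides |G| = 18, consistent with Lagrange.
H contains the identity, every element's inverse is in H, and H is closed under +: it is a subgroup.
In fact H = ⟨(3,1)⟩.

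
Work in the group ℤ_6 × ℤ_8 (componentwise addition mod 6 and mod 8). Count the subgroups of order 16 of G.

|G| = 48 and 16 | 48, so subgroups of order 16 are possible by Lagrange.
The subgroups of order 16 are: {(0,0), (0,1), (0,2), (0,3), (0,4), (0,5), (0,6), (0,7), (3,0), (3,1), (3,2), (3,3), (3,4), (3,5), (3,6), (3,7)}.
So G has 1 subgroup of order 16.

1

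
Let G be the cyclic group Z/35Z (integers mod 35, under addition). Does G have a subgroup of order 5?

Yes

5 | 35. A subgroup of order 5 is {0, 7, 14, 21, 28}.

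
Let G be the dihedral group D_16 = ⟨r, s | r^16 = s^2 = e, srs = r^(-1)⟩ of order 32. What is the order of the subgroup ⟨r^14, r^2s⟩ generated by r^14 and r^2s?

|⟨r^14⟩| = 8 and |⟨r^2s⟩| = 2, so |H| is a multiple of lcm(8, 2) = 8 and divides |G| = 32.
Closing under the operation: H = {e, r^2, r^4, r^6, r^8, r^10, r^12, r^14, s, r^2s, r^4s, r^6s, r^8s, r^10s, r^12s, r^14s}, so |H| = 16.

16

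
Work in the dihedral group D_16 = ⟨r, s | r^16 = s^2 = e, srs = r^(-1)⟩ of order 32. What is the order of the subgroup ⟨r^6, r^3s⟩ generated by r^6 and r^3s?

|⟨r^6⟩| = 8 and |⟨r^3s⟩| = 2, so |H| is a multiple of lcm(8, 2) = 8 and divides |G| = 32.
Closing under the operation: H = {e, r^2, r^4, r^6, r^8, r^10, r^12, r^14, rs, r^3s, r^5s, r^7s, r^9s, r^11s, r^13s, r^15s}, so |H| = 16.

16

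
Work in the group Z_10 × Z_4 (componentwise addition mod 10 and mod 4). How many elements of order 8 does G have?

0

An element (a,b) has order lcm(ord(a), ord(b)); count pairs with lcm equal to 8.
Enumerating gives 0 such elements.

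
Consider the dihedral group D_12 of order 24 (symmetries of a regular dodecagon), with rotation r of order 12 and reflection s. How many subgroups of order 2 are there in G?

13

|G| = 24 and 2 | 24, so subgroups of order 2 are possible by Lagrange.
The subgroups of order 2 are: {e, r^10s}; {e, r^11s}; {e, r^2s}; {e, r^3s}; … (13 in all).
So G has 13 subgroups of order 2.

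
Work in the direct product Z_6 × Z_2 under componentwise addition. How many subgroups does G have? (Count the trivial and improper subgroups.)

|G| = 12, so by Lagrange every subgroup order divides 12. Divisors: 1, 2, 3, 4, 6, 12.
Subgroups by order — order 1: 1; order 2: 3; order 3: 1; order 4: 1; order 6: 3; order 12: 1.
Total: 1 + 3 + 1 + 1 + 3 + 1 = 10.

10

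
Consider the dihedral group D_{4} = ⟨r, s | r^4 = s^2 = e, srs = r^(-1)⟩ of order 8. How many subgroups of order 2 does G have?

|G| = 8 and 2 | 8, so subgroups of order 2 are possible by Lagrange.
The subgroups of order 2 are: {e, r^2}; {e, r^2s}; {e, r^3s}; {e, rs}; … (5 in all).
So G has 5 subgroups of order 2.

5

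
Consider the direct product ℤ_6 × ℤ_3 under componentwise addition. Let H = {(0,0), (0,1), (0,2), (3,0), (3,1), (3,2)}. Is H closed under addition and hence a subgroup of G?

|H| = 6 divides |G| = 18, consistent with Lagrange.
H contains the identity, every element's inverse is in H, and H is closed under +: it is a subgroup.
In fact H = ⟨(3,1)⟩.

Yes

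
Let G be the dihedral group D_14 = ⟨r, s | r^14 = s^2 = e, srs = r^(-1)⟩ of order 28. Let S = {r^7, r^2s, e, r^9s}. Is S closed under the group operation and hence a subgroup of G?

|S| = 4 divides |G| = 28, consistent with Lagrange.
S contains the identity, every element's inverse is in S, and S is closed under ·: it is a subgroup.

Yes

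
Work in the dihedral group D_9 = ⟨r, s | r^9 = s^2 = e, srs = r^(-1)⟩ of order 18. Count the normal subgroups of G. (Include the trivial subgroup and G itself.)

G has 16 subgroups. Checking conjugation-invariance by order — order 1: 1/1 normal; order 2: 0/9 normal; order 3: 1/1 normal; order 6: 0/3 normal; order 9: 1/1 normal; order 18: 1/1 normal.
Total normal subgroups: 4.

4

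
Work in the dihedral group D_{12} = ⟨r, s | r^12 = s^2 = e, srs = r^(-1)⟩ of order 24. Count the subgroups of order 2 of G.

13

|G| = 24 and 2 | 24, so subgroups of order 2 are possible by Lagrange.
The subgroups of order 2 are: {e, r^10s}; {e, r^11s}; {e, r^2s}; {e, r^3s}; … (13 in all).
So G has 13 subgroups of order 2.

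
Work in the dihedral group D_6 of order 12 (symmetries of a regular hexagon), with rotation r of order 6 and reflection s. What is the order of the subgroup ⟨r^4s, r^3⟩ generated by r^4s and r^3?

|⟨r^4s⟩| = 2 and |⟨r^3⟩| = 2, so |H| is a multiple of lcm(2, 2) = 2 and divides |G| = 12.
Closing under the operation: H = {e, r^3, rs, r^4s}, so |H| = 4.

4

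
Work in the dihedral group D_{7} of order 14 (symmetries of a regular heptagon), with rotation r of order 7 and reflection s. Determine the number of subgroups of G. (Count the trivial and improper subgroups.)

|G| = 14, so by Lagrange every subgroup order divides 14. Divisors: 1, 2, 7, 14.
Subgroups by order — order 1: 1; order 2: 7; order 7: 1; order 14: 1.
Total: 1 + 7 + 1 + 1 = 10.

10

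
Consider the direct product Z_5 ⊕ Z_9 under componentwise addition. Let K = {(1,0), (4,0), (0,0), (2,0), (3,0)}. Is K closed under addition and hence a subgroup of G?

|K| = 5 divides |G| = 45, consistent with Lagrange.
K contains the identity, every element's inverse is in K, and K is closed under +: it is a subgroup.
In fact K = ⟨(4,0)⟩.

Yes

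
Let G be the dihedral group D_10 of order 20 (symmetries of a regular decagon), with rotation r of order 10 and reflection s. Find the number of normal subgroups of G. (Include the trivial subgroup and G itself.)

7

G has 22 subgroups. Checking conjugation-invariance by order — order 1: 1/1 normal; order 2: 1/11 normal; order 4: 0/5 normal; order 5: 1/1 normal; order 10: 3/3 normal; order 20: 1/1 normal.
Total normal subgroups: 7.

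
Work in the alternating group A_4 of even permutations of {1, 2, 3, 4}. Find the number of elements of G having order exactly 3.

8

The elements of order 3 are: (2 3 4), (2 4 3), (1 2 3), (1 2 4), (1 3 2), (1 3 4), (1 4 2), (1 4 3).
That's 8.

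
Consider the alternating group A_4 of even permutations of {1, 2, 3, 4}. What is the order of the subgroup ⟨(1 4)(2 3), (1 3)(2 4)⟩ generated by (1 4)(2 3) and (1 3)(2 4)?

|⟨(1 4)(2 3)⟩| = 2 and |⟨(1 3)(2 4)⟩| = 2, so |H| is a multiple of lcm(2, 2) = 2 and divides |G| = 12.
Closing under the operation: H = {e, (1 2)(3 4), (1 3)(2 4), (1 4)(2 3)}, so |H| = 4.

4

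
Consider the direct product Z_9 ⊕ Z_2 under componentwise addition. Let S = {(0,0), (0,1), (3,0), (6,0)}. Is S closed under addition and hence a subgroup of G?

No

|S| = 4 does not divide |G| = 18, so by Lagrange S is not a subgroup.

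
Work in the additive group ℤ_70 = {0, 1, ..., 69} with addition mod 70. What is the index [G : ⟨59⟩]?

|⟨59⟩| = 70 and |G| = 70.
By Lagrange, [G : H] = |G|/|H| = 70/70 = 1.

1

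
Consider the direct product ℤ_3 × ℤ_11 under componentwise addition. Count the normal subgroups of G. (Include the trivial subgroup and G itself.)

G is abelian, so every subgroup is normal.
G has 4 subgroups in total, hence 4 normal subgroups.

4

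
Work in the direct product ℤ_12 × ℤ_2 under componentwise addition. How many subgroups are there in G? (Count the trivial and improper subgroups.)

|G| = 24, so by Lagrange every subgroup order divides 24. Divisors: 1, 2, 3, 4, 6, 8, 12, 24.
Subgroups by order — order 1: 1; order 2: 3; order 3: 1; order 4: 3; order 6: 3; order 8: 1; order 12: 3; order 24: 1.
Total: 1 + 3 + 1 + 3 + 3 + 1 + 3 + 1 = 16.

16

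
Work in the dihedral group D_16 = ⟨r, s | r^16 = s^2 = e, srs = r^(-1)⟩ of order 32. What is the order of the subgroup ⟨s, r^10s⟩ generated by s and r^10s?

|⟨s⟩| = 2 and |⟨r^10s⟩| = 2, so |H| is a multiple of lcm(2, 2) = 2 and divides |G| = 32.
Closing under the operation: H = {e, r^2, r^4, r^6, r^8, r^10, r^12, r^14, s, r^2s, r^4s, r^6s, r^8s, r^10s, r^12s, r^14s}, so |H| = 16.

16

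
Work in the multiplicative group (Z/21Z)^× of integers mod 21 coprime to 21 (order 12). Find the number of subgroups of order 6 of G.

|G| = 12 and 6 | 12, so subgroups of order 6 are possible by Lagrange.
The subgroups of order 6 are: {1, 4, 10, 13, 16, 19}; {1, 2, 4, 8, 11, 16}; {1, 4, 5, 16, 17, 20}.
So G has 3 subgroups of order 6.

3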